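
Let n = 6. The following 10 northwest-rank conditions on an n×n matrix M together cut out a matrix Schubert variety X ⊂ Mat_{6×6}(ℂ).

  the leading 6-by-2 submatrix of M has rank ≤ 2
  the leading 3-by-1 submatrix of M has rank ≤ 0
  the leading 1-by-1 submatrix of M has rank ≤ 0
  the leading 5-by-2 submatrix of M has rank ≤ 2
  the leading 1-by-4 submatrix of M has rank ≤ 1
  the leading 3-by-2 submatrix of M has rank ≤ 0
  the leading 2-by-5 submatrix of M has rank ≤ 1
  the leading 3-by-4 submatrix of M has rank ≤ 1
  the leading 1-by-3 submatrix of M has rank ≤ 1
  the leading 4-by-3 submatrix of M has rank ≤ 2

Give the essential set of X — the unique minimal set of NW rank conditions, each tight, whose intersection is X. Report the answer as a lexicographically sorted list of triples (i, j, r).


Computing R[i][j] = min implied NW-rank bound (n=6, 10 conditions):

  R[1]: 0 0 1 1 1 1
  R[2]: 0 0 1 1 1 2
  R[3]: 0 0 1 1 2 3
  R[4]: 1 1 2 2 3 4
  R[5]: 1 2 3 3 4 5
  R[6]: 1 2 3 4 5 6

reading off 1-entries of Δ²R: w = (3, 6, 5, 1, 2, 4).

Rothe diagram D(w) (9 cells), 3 SE-corners (essential conditions):

[(2, 5, 1), (3, 2, 0), (3, 4, 1)]


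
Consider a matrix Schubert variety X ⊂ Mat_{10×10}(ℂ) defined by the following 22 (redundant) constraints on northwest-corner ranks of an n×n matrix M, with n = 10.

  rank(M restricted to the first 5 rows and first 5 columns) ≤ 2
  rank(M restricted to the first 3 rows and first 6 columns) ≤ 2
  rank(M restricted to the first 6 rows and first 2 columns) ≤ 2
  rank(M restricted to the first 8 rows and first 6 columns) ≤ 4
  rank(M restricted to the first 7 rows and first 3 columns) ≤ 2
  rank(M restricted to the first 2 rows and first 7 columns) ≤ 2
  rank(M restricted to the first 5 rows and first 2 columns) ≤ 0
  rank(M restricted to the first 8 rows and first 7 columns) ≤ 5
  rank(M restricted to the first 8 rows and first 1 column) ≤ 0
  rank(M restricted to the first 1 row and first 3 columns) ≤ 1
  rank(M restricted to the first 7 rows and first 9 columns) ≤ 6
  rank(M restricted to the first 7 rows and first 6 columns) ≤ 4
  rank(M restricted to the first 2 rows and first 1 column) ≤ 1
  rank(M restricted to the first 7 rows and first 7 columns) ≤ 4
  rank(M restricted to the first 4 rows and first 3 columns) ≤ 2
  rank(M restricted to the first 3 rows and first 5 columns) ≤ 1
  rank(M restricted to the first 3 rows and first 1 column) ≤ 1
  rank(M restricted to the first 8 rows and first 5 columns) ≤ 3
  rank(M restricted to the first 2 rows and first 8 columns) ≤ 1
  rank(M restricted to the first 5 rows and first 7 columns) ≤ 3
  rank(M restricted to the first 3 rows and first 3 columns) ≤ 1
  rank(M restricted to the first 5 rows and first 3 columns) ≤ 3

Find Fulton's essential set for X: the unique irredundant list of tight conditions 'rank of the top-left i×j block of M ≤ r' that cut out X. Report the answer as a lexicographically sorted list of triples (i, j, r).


Propagating the 22 rank bounds to every northwest block:

  i=1: 0, 0, 1, 1, 1, 1, 1, 1, 1, 1
  i=2: 0, 0, 1, 1, 1, 1, 1, 1, 2, 2
  i=3: 0, 0, 1, 1, 1, 2, 2, 2, 3, 3
  i=4: 0, 0, 1, 2, 2, 3, 3, 3, 4, 4
  i=5: 0, 0, 1, 2, 2, 3, 3, 4, 5, 5
  i=6: 0, 1, 2, 3, 3, 4, 4, 5, 6, 6
  i=7: 0, 1, 2, 3, 3, 4, 4, 5, 6, 7
  i=8: 0, 1, 2, 3, 3, 4, 5, 6, 7, 8
  i=9: 1, 2, 3, 4, 4, 5, 6, 7, 8, 9
  i=10: 1, 2, 3, 4, 5, 6, 7, 8, 9, 10

the unique w with this rank table is (3, 9, 6, 4, 8, 2, 10, 7, 1, 5).

Rothe diagram D(w) (25 cells), 8 SE-corners (essential conditions):

[(2, 8, 1), (3, 5, 1), (5, 2, 0), (5, 5, 2), (5, 7, 3), (7, 7, 4), (8, 1, 0), (8, 5, 3)]


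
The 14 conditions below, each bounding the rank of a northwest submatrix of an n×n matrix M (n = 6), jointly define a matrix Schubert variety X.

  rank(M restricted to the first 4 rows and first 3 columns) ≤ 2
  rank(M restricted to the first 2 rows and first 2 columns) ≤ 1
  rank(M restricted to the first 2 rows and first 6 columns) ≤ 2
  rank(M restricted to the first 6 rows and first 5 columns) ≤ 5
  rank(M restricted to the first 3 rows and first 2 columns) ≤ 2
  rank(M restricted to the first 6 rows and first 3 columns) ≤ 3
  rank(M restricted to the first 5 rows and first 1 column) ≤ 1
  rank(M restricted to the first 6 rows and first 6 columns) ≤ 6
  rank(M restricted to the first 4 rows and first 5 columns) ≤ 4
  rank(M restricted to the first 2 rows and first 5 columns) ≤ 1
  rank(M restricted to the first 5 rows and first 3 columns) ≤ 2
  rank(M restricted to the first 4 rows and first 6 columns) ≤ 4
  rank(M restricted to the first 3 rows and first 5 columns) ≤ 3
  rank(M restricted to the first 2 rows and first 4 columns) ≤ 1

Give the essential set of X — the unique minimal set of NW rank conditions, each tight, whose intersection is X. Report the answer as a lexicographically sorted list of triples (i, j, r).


Recovering R(i,j) via the rank-extension bound from the 14 conditions:

  i=1: 1, 1, 1, 1, 1, 1
  i=2: 1, 1, 1, 1, 1, 2
  i=3: 1, 2, 2, 2, 2, 3
  i=4: 1, 2, 2, 3, 3, 4
  i=5: 1, 2, 2, 3, 4, 5
  i=6: 1, 2, 3, 4, 5, 6

second differences of R give the permutation w = (1, 6, 2, 4, 5, 3).

Rothe diagram D(w) (6 cells), 2 SE-corners (essential conditions):

[(2, 5, 1), (5, 3, 2)]


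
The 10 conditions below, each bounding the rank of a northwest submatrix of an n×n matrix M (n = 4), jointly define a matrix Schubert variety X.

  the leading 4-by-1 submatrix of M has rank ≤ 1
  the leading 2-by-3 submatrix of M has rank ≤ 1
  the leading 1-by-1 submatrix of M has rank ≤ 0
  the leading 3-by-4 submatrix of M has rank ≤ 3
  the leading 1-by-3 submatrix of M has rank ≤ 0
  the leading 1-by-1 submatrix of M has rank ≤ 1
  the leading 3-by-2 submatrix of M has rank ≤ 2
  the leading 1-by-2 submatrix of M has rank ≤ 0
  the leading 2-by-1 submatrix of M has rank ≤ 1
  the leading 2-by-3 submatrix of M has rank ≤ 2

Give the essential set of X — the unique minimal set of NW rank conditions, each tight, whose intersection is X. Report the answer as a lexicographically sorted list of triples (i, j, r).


Rank table r_w(4×4) implied by the 10 constraints:

  0 | 0 | 0 | 1
  1 | 1 | 1 | 2
  1 | 2 | 2 | 3
  1 | 2 | 3 | 4

second differences of R give the permutation w = (4, 1, 2, 3).

1 SE-corner of the 3-cell Rothe diagram gives Ess(w):

[(1, 3, 0)]


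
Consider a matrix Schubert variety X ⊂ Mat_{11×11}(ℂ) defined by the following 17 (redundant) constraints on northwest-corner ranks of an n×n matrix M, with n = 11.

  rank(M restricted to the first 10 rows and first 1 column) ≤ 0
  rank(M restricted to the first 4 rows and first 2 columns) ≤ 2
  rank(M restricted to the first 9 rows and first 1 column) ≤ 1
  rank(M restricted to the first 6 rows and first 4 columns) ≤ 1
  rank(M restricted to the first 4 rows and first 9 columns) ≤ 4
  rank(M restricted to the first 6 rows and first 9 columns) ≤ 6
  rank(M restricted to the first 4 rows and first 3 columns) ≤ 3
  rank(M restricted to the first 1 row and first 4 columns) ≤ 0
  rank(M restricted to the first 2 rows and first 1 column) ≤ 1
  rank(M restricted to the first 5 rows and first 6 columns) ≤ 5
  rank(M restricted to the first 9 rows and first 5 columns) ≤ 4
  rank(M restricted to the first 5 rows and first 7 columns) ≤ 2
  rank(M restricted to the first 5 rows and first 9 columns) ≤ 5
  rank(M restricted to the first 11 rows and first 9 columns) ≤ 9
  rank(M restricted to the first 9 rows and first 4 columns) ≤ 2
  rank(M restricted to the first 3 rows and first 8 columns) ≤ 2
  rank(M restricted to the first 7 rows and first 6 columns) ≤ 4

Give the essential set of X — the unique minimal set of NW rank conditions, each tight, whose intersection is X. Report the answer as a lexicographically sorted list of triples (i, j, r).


The tightest implied rank at each (i,j), from the 17 conditions:

  i=1: 0, 0, 0, 0, 1, 1, 1, 1, 1, 1, 1
  i=2: 0, 1, 1, 1, 2, 2, 2, 2, 2, 2, 2
  i=3: 0, 1, 1, 1, 2, 2, 2, 2, 3, 3, 3
  i=4: 0, 1, 1, 1, 2, 2, 2, 3, 4, 4, 4
  i=5: 0, 1, 1, 1, 2, 2, 2, 3, 4, 5, 5
  i=6: 0, 1, 1, 1, 2, 3, 3, 4, 5, 6, 6
  i=7: 0, 1, 2, 2, 3, 4, 4, 5, 6, 7, 7
  i=8: 0, 1, 2, 2, 3, 4, 5, 6, 7, 8, 8
  i=9: 0, 1, 2, 2, 3, 4, 5, 6, 7, 8, 9
  i=10: 0, 1, 2, 3, 4, 5, 6, 7, 8, 9, 10
  i=11: 1, 2, 3, 4, 5, 6, 7, 8, 9, 10, 11

giving w = (5, 2, 9, 8, 10, 6, 3, 7, 11, 4, 1) via Δ²R.

ℓ(w)=30; the 6 essential cells (i,j,r):

[(1, 4, 0), (3, 8, 2), (5, 7, 2), (6, 4, 1), (9, 4, 2), (10, 1, 0)]


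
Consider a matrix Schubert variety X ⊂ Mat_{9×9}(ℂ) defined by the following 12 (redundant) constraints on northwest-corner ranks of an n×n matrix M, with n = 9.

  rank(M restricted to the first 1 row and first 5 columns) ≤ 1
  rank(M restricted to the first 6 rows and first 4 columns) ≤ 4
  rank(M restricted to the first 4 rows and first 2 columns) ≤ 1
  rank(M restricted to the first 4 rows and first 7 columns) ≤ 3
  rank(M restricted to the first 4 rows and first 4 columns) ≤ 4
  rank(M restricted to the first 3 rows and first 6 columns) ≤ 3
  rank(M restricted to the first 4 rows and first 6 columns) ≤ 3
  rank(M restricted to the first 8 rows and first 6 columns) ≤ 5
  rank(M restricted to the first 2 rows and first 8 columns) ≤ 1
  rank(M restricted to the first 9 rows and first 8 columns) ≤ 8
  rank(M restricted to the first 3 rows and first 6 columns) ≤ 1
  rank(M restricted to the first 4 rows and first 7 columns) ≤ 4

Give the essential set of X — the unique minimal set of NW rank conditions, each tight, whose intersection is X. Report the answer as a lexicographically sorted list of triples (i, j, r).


The tightest implied rank at each (i,j), from the 12 conditions:

  R[1]: 1, 1, 1, 1, 1, 1, 1, 1, 1
  R[2]: 1, 1, 1, 1, 1, 1, 1, 1, 2
  R[3]: 1, 1, 1, 1, 1, 1, 2, 2, 3
  R[4]: 1, 1, 2, 2, 2, 2, 3, 3, 4
  R[5]: 1, 2, 3, 3, 3, 3, 4, 4, 5
  R[6]: 1, 2, 3, 4, 4, 4, 5, 5, 6
  R[7]: 1, 2, 3, 4, 5, 5, 6, 6, 7
  R[8]: 1, 2, 3, 4, 5, 5, 6, 7, 8
  R[9]: 1, 2, 3, 4, 5, 6, 7, 8, 9

hence w(1..9) = (1, 9, 7, 3, 2, 4, 5, 8, 6).

Rothe diagram D(w) (14 cells), 4 SE-corners (essential conditions):

[(2, 8, 1), (3, 6, 1), (4, 2, 1), (8, 6, 5)]


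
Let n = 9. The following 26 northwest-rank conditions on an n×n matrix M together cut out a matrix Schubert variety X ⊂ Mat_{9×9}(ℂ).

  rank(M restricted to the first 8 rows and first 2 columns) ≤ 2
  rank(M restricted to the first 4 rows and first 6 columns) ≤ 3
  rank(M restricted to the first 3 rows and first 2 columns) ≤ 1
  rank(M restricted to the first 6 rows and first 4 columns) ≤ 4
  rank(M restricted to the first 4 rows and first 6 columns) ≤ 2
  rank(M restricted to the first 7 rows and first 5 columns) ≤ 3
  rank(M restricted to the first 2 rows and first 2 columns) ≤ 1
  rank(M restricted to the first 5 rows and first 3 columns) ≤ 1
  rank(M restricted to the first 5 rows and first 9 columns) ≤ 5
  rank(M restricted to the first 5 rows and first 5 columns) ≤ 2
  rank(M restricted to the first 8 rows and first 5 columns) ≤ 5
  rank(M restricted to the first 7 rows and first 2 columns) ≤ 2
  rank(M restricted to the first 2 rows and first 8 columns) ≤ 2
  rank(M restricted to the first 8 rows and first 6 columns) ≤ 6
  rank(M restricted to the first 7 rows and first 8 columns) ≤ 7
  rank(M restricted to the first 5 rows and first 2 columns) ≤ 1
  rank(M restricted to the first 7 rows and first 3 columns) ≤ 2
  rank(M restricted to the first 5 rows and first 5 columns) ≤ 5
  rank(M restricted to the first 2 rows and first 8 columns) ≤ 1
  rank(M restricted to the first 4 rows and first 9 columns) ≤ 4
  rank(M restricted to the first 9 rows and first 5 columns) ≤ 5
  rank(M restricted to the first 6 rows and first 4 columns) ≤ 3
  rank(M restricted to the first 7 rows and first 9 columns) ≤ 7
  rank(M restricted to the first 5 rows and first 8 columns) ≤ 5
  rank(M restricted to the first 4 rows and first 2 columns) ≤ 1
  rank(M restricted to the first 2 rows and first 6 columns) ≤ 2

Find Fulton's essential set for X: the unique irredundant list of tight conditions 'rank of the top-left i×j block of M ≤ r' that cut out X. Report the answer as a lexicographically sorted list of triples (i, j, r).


The tightest implied rank at each (i,j), from the 26 conditions:

  row 1: 1 | 1 | 1 | 1 | 1 | 1 | 1 | 1 | 1
  row 2: 1 | 1 | 1 | 1 | 1 | 1 | 1 | 1 | 2
  row 3: 1 | 1 | 1 | 2 | 2 | 2 | 2 | 2 | 3
  row 4: 1 | 1 | 1 | 2 | 2 | 2 | 3 | 3 | 4
  row 5: 1 | 1 | 1 | 2 | 2 | 3 | 4 | 4 | 5
  row 6: 1 | 2 | 2 | 3 | 3 | 4 | 5 | 5 | 6
  row 7: 1 | 2 | 2 | 3 | 3 | 4 | 5 | 6 | 7
  row 8: 1 | 2 | 3 | 4 | 4 | 5 | 6 | 7 | 8
  row 9: 1 | 2 | 3 | 4 | 5 | 6 | 7 | 8 | 9

so w = (1, 9, 4, 7, 6, 2, 8, 3, 5).

|D(w)|=18, |Ess(w)|=6:

[(2, 8, 1), (4, 6, 2), (5, 3, 1), (5, 5, 2), (7, 3, 2), (7, 5, 3)]


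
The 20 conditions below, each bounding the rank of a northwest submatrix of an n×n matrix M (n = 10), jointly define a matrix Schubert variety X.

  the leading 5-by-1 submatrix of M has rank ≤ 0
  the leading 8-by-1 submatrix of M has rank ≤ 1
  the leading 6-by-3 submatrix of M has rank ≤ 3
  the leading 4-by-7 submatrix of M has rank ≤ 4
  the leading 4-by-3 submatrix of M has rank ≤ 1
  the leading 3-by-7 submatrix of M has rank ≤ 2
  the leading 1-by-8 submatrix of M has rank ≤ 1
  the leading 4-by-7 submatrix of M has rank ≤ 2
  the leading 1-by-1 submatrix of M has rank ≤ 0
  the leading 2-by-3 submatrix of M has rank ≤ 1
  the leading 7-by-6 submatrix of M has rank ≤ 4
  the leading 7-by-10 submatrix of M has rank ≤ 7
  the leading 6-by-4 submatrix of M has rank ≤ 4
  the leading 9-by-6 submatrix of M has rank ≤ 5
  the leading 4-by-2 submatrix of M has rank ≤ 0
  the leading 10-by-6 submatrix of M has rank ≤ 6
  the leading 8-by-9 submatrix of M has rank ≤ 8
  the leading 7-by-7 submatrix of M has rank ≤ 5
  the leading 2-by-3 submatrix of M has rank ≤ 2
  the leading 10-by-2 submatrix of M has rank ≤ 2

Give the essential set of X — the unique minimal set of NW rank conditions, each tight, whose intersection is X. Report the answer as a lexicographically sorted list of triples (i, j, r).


The tightest implied rank at each (i,j), from the 20 conditions:

  i=1: 0, 0, 1, 1, 1, 1, 1, 1, 1, 1
  i=2: 0, 0, 1, 2, 2, 2, 2, 2, 2, 2
  i=3: 0, 0, 1, 2, 2, 2, 2, 3, 3, 3
  i=4: 0, 0, 1, 2, 2, 2, 2, 3, 4, 4
  i=5: 0, 1, 2, 3, 3, 3, 3, 4, 5, 5
  i=6: 1, 2, 3, 4, 4, 4, 4, 5, 6, 6
  i=7: 1, 2, 3, 4, 4, 4, 5, 6, 7, 7
  i=8: 1, 2, 3, 4, 5, 5, 6, 7, 8, 8
  i=9: 1, 2, 3, 4, 5, 5, 6, 7, 8, 9
  i=10: 1, 2, 3, 4, 5, 6, 7, 8, 9, 10

reading off 1-entries of Δ²R: w = (3, 4, 8, 9, 2, 1, 7, 5, 10, 6).

Fulton essential set (5 of the 18 Rothe cells):

[(4, 2, 0), (4, 7, 2), (5, 1, 0), (7, 6, 4), (9, 6, 5)]


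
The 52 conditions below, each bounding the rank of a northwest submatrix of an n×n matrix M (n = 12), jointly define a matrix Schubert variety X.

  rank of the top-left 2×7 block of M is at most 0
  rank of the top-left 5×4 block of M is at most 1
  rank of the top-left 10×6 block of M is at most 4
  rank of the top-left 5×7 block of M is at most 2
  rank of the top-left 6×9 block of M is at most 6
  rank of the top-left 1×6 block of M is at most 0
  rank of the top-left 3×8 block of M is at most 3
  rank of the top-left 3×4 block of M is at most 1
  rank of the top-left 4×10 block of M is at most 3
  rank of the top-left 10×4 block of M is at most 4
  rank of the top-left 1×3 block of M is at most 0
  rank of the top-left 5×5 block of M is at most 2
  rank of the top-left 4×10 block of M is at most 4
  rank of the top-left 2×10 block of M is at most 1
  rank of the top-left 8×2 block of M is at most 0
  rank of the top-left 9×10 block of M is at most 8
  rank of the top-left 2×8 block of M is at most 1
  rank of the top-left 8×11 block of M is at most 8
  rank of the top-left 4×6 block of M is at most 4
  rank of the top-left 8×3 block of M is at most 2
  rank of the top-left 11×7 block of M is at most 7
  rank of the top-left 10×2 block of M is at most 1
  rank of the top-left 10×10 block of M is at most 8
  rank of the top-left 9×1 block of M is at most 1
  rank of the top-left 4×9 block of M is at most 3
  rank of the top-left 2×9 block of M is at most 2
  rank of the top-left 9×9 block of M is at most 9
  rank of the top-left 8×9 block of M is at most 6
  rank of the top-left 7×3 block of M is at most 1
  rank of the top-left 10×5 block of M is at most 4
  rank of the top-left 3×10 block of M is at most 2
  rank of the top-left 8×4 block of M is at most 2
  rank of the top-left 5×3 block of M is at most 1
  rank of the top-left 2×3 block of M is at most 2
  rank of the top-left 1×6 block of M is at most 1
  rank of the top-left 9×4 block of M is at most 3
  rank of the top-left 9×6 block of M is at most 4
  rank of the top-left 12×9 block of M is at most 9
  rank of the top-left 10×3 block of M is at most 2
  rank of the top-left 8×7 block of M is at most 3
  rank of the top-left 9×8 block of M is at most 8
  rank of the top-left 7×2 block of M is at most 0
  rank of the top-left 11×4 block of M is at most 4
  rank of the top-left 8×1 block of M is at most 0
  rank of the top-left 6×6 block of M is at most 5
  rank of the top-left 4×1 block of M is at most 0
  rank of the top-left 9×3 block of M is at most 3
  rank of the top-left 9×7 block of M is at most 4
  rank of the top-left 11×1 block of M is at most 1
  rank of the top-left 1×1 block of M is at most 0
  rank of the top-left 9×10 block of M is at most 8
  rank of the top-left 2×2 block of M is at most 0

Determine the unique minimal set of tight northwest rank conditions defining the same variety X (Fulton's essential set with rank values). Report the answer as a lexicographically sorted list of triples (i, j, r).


Rank table r_w(12×12) implied by the 52 constraints:

  i=1: 0 0 0 0 0 0 0 1 1 1 1 1
  i=2: 0 0 0 0 0 0 0 1 1 1 2 2
  i=3: 0 0 1 1 1 1 1 2 2 2 3 3
  i=4: 0 0 1 1 2 2 2 3 3 3 4 4
  i=5: 0 0 1 1 2 2 2 3 4 4 5 5
  i=6: 0 0 1 2 3 3 3 4 5 5 6 6
  i=7: 0 0 1 2 3 3 3 4 5 6 7 7
  i=8: 0 0 1 2 3 3 3 4 5 6 7 8
  i=9: 1 1 2 3 4 4 4 5 6 7 8 9
  i=10: 1 1 2 3 4 4 5 6 7 8 9 10
  i=11: 1 2 3 4 5 5 6 7 8 9 10 11
  i=12: 1 2 3 4 5 6 7 8 9 10 11 12

hence w(1..12) = (8, 11, 3, 5, 9, 4, 10, 12, 1, 7, 2, 6).

Fulton essential set (8 of the 38 Rothe cells):

[(2, 7, 0), (2, 10, 1), (5, 4, 1), (5, 7, 2), (8, 2, 0), (8, 7, 3), (10, 2, 1), (10, 6, 4)]


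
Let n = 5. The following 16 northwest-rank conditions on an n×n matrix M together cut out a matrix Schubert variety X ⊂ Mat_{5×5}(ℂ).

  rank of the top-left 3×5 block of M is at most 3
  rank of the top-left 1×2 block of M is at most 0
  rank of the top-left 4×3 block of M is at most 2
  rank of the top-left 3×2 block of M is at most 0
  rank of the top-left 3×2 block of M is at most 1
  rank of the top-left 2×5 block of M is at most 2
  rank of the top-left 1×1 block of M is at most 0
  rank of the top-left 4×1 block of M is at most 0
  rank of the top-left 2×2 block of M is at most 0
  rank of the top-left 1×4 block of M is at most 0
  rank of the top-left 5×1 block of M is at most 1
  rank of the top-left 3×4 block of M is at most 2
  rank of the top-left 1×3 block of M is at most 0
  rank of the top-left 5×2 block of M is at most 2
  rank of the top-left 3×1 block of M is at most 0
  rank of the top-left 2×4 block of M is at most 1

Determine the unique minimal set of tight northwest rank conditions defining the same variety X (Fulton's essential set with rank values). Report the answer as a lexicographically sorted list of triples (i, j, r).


Rank table r_w(5×5) implied by the 16 constraints:

  0  0  0  0  1
  0  0  1  1  2
  0  0  1  2  3
  0  1  2  3  4
  1  2  3  4  5

so w = (5, 3, 4, 2, 1).

3 SE-corners of the 9-cell Rothe diagram give Ess(w):

[(1, 4, 0), (3, 2, 0), (4, 1, 0)]


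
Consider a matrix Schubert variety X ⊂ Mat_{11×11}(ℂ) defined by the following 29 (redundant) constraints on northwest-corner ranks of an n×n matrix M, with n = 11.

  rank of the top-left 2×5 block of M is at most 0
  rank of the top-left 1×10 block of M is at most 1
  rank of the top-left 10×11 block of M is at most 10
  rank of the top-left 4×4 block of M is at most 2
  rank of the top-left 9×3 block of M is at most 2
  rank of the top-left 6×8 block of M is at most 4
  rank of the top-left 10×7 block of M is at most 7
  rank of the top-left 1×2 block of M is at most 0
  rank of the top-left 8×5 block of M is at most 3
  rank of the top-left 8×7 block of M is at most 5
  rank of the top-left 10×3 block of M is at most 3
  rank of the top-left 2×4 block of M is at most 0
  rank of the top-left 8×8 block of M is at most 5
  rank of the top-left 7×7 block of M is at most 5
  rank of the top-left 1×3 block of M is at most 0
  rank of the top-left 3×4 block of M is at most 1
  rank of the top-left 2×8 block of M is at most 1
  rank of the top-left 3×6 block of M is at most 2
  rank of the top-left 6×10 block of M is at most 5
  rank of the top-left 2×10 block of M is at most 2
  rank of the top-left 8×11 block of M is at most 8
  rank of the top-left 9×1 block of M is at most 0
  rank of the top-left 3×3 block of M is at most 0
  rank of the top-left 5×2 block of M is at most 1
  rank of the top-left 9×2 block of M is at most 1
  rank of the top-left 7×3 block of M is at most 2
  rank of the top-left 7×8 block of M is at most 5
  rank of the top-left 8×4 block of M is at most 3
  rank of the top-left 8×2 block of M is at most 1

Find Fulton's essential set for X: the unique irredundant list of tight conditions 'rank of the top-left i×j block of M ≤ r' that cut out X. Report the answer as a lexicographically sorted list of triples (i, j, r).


Rank table r_w(11×11) implied by the 29 constraints:

  0 0 0 0 0 1 1 1 1 1 1
  0 0 0 0 0 1 1 1 2 2 2
  0 0 0 1 1 2 2 2 3 3 3
  0 1 1 2 2 3 3 3 4 4 4
  0 1 2 3 3 4 4 4 5 5 5
  0 1 2 3 3 4 4 4 5 5 6
  0 1 2 3 3 4 5 5 6 6 7
  0 1 2 3 3 4 5 5 6 7 8
  0 1 2 3 4 5 6 6 7 8 9
  1 2 3 4 5 6 7 7 8 9 10
  1 2 3 4 5 6 7 8 9 10 11

so w = (6, 9, 4, 2, 3, 11, 7, 10, 5, 1, 8).

D(w) has 28 cells with 8 SE-corners; essential set:

[(2, 5, 0), (2, 8, 1), (3, 3, 0), (6, 8, 4), (6, 10, 5), (8, 5, 3), (8, 8, 5), (9, 1, 0)]


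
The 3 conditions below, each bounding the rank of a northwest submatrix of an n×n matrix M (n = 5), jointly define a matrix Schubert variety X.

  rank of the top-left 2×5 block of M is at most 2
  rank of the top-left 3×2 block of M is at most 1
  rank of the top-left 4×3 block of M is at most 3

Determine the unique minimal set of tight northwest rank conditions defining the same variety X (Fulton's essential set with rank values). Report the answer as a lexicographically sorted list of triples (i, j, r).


Recovering R(i,j) via the rank-extension bound from the 3 conditions:

  R[1]: 1 1 1 1 1
  R[2]: 1 1 2 2 2
  R[3]: 1 1 2 3 3
  R[4]: 1 2 3 4 4
  R[5]: 1 2 3 4 5

hence w(1..5) = (1, 3, 4, 2, 5).

Fulton essential set (1 of the 2 Rothe cells):

[(3, 2, 1)]


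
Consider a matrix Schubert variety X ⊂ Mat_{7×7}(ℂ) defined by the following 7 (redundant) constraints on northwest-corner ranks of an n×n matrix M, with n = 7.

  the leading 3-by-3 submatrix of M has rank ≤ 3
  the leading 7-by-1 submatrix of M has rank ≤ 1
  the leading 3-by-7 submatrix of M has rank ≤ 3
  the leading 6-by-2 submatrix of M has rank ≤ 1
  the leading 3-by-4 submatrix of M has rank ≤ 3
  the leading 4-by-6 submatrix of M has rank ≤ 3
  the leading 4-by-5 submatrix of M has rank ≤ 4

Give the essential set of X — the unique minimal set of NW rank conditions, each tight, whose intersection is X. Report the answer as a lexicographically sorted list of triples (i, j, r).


The tightest implied rank at each (i,j), from the 7 conditions:

  1  1  1  1  1  1  1
  1  1  2  2  2  2  2
  1  1  2  3  3  3  3
  1  1  2  3  3  3  4
  1  1  2  3  4  4  5
  1  1  2  3  4  5  6
  1  2  3  4  5  6  7

giving w = (1, 3, 4, 7, 5, 6, 2) via Δ²R.

ℓ(w)=7; the 2 essential cells (i,j,r):

[(4, 6, 3), (6, 2, 1)]


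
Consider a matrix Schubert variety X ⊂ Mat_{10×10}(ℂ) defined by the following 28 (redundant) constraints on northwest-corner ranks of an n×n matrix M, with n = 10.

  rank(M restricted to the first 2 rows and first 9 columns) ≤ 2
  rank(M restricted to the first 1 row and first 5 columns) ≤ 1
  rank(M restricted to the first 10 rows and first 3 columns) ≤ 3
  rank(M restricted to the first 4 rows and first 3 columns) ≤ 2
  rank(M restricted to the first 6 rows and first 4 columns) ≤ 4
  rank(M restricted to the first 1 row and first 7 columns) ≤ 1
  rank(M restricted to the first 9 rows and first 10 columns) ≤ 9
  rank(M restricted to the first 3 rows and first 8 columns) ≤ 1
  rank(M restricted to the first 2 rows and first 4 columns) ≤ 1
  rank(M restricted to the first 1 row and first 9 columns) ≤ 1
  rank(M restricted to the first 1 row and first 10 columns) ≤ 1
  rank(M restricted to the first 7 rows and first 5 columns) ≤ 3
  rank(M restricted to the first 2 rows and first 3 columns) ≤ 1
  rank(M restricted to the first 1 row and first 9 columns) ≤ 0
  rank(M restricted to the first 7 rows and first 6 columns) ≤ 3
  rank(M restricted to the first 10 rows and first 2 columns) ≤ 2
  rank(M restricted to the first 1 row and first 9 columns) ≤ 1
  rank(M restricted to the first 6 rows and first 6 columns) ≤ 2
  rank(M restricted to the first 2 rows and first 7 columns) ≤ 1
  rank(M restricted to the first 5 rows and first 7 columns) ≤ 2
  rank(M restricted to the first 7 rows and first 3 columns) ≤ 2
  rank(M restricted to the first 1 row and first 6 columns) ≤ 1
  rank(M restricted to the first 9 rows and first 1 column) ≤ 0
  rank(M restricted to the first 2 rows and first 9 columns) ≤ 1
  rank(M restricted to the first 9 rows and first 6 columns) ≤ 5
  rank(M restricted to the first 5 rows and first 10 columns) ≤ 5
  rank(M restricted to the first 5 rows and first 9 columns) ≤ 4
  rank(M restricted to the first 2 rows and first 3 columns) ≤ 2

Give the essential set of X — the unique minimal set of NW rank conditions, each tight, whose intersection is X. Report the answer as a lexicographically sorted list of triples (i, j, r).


Computing R[i][j] = min implied NW-rank bound (n=10, 28 conditions):

  R[1]: 0 0 0 0 0 0 0 0 0 1
  R[2]: 0 1 1 1 1 1 1 1 1 2
  R[3]: 0 1 1 1 1 1 1 1 2 3
  R[4]: 0 1 2 2 2 2 2 2 3 4
  R[5]: 0 1 2 2 2 2 2 3 4 5
  R[6]: 0 1 2 2 2 2 3 4 5 6
  R[7]: 0 1 2 3 3 3 4 5 6 7
  R[8]: 0 1 2 3 4 4 5 6 7 8
  R[9]: 0 1 2 3 4 5 6 7 8 9
  R[10]: 1 2 3 4 5 6 7 8 9 10

hence w(1..10) = (10, 2, 9, 3, 8, 7, 4, 5, 6, 1).

Fulton essential set (5 of the 30 Rothe cells):

[(1, 9, 0), (3, 8, 1), (5, 7, 2), (6, 6, 2), (9, 1, 0)]


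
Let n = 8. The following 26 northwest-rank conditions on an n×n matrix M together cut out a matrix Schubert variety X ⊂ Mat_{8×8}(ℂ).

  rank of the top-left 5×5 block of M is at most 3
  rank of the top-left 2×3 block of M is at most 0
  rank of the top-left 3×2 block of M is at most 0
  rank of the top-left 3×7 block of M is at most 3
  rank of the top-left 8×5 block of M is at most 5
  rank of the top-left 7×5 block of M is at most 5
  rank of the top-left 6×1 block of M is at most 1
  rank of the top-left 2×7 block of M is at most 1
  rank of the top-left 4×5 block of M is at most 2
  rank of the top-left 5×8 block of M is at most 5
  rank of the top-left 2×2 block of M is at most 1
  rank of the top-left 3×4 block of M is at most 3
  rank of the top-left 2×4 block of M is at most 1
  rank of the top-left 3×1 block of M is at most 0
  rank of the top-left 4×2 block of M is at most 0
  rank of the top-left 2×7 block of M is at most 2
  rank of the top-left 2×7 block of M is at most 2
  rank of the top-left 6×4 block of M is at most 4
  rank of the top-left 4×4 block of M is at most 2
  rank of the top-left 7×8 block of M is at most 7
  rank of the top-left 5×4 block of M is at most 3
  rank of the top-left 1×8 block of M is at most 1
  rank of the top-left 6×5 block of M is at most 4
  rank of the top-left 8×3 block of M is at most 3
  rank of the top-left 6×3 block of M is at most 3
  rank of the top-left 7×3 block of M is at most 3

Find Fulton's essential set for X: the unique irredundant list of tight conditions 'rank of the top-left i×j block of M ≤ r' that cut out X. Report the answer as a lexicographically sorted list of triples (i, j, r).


Reconstructing r_w from the 26 given conditions:

  0, 0, 0, 1, 1, 1, 1, 1
  0, 0, 0, 1, 1, 1, 1, 2
  0, 0, 1, 2, 2, 2, 2, 3
  0, 0, 1, 2, 2, 3, 3, 4
  1, 1, 2, 3, 3, 4, 4, 5
  1, 2, 3, 4, 4, 5, 5, 6
  1, 2, 3, 4, 5, 6, 6, 7
  1, 2, 3, 4, 5, 6, 7, 8

second differences of R give the permutation w = (4, 8, 3, 6, 1, 2, 5, 7).

4 SE-corners of the 14-cell Rothe diagram give Ess(w):

[(2, 3, 0), (2, 7, 1), (4, 2, 0), (4, 5, 2)]


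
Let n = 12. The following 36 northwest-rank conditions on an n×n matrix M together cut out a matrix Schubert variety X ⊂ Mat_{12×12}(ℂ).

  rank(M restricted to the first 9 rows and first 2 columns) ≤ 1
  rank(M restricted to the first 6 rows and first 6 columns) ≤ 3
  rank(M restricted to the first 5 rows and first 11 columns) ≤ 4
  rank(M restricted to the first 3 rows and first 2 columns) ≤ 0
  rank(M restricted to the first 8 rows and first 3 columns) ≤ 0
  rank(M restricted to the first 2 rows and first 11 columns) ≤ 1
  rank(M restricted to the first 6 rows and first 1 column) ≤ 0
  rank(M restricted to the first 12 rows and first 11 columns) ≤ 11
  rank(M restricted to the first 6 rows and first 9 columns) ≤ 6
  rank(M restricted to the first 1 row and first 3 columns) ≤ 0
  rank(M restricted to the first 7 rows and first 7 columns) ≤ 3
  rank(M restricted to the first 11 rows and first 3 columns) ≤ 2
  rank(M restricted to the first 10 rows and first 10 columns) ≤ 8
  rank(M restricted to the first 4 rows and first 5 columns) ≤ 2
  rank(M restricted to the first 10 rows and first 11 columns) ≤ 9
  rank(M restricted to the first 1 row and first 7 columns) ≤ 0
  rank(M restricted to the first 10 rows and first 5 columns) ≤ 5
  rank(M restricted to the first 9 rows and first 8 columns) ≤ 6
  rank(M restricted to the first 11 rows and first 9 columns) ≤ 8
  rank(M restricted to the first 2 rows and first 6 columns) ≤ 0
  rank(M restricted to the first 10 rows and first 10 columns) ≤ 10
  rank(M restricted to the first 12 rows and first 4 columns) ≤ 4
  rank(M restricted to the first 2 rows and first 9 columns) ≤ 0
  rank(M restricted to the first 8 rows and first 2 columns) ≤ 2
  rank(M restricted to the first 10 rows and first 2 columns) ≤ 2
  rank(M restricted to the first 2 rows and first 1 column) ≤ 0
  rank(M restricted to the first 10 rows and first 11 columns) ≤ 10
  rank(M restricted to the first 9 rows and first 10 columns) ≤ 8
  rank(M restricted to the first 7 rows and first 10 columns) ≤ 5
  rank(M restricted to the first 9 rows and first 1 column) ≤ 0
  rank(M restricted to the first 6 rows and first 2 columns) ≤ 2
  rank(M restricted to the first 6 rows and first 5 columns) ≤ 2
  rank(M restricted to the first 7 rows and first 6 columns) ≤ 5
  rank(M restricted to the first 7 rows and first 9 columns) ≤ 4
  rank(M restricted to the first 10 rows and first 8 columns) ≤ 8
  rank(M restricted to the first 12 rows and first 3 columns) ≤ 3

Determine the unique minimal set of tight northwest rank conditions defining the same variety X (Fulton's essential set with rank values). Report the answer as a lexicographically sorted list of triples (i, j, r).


Reconstructing r_w from the 36 given conditions:

  i=1: 0 0 0 0 0 0 0 0 0 1 1 1
  i=2: 0 0 0 0 0 0 0 0 0 1 1 2
  i=3: 0 0 0 1 1 1 1 1 1 2 2 3
  i=4: 0 0 0 1 2 2 2 2 2 3 3 4
  i=5: 0 0 0 1 2 3 3 3 3 4 4 5
  i=6: 0 0 0 1 2 3 3 4 4 5 5 6
  i=7: 0 0 0 1 2 3 3 4 4 5 6 7
  i=8: 0 0 0 1 2 3 4 5 5 6 7 8
  i=9: 0 1 1 2 3 4 5 6 6 7 8 9
  i=10: 1 2 2 3 4 5 6 7 7 8 9 10
  i=11: 1 2 2 3 4 5 6 7 8 9 10 11
  i=12: 1 2 3 4 5 6 7 8 9 10 11 12

reading off 1-entries of Δ²R: w = (10, 12, 4, 5, 6, 8, 11, 7, 2, 1, 9, 3).

ℓ(w)=42; the 7 essential cells (i,j,r):

[(2, 9, 0), (2, 11, 1), (7, 7, 3), (7, 9, 4), (8, 3, 0), (9, 1, 0), (11, 3, 2)]


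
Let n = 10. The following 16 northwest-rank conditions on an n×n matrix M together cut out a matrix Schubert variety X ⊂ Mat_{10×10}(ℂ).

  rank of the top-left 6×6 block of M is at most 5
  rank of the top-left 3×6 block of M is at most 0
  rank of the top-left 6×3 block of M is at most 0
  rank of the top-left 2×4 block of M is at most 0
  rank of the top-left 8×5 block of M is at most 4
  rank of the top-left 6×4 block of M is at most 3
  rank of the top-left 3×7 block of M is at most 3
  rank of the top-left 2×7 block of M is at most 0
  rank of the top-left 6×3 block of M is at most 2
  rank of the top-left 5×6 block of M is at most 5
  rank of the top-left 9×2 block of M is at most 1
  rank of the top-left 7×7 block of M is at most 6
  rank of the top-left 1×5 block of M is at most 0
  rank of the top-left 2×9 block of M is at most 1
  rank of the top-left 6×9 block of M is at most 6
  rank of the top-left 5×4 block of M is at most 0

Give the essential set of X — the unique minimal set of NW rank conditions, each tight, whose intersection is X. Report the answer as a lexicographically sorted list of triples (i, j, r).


The tightest implied rank at each (i,j), from the 16 conditions:

  R[1]: 0  0  0  0  0  0  0  1  1  1
  R[2]: 0  0  0  0  0  0  0  1  1  2
  R[3]: 0  0  0  0  0  0  1  2  2  3
  R[4]: 0  0  0  0  1  1  2  3  3  4
  R[5]: 0  0  0  0  1  2  3  4  4  5
  R[6]: 0  0  0  1  2  3  4  5  5  6
  R[7]: 1  1  1  2  3  4  5  6  6  7
  R[8]: 1  1  2  3  4  5  6  7  7  8
  R[9]: 1  1  2  3  4  5  6  7  8  9
  R[10]: 1  2  3  4  5  6  7  8  9  10

hence w(1..10) = (8, 10, 7, 5, 6, 4, 1, 3, 9, 2).

Fulton essential set (6 of the 34 Rothe cells):

[(2, 7, 0), (2, 9, 1), (3, 6, 0), (5, 4, 0), (6, 3, 0), (9, 2, 1)]


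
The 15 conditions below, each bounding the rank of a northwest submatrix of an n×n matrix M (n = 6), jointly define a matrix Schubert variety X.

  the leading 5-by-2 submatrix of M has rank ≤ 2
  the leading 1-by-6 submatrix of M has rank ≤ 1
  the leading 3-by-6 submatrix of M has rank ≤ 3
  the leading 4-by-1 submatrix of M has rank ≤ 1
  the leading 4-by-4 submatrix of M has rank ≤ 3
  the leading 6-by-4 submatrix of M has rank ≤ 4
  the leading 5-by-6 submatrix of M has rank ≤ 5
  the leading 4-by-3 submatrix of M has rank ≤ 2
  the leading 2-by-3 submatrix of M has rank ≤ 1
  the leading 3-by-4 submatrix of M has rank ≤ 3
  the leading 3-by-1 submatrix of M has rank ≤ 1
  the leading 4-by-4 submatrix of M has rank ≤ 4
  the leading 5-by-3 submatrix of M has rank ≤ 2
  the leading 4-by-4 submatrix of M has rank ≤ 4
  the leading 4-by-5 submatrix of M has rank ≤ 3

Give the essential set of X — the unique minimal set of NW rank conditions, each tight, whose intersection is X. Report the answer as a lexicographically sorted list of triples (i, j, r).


The tightest implied rank at each (i,j), from the 15 conditions:

  row 1: 1 | 1 | 1 | 1 | 1 | 1
  row 2: 1 | 1 | 1 | 2 | 2 | 2
  row 3: 1 | 2 | 2 | 3 | 3 | 3
  row 4: 1 | 2 | 2 | 3 | 3 | 4
  row 5: 1 | 2 | 2 | 3 | 4 | 5
  row 6: 1 | 2 | 3 | 4 | 5 | 6

giving w = (1, 4, 2, 6, 5, 3) via Δ²R.

|D(w)|=5, |Ess(w)|=3:

[(2, 3, 1), (4, 5, 3), (5, 3, 2)]


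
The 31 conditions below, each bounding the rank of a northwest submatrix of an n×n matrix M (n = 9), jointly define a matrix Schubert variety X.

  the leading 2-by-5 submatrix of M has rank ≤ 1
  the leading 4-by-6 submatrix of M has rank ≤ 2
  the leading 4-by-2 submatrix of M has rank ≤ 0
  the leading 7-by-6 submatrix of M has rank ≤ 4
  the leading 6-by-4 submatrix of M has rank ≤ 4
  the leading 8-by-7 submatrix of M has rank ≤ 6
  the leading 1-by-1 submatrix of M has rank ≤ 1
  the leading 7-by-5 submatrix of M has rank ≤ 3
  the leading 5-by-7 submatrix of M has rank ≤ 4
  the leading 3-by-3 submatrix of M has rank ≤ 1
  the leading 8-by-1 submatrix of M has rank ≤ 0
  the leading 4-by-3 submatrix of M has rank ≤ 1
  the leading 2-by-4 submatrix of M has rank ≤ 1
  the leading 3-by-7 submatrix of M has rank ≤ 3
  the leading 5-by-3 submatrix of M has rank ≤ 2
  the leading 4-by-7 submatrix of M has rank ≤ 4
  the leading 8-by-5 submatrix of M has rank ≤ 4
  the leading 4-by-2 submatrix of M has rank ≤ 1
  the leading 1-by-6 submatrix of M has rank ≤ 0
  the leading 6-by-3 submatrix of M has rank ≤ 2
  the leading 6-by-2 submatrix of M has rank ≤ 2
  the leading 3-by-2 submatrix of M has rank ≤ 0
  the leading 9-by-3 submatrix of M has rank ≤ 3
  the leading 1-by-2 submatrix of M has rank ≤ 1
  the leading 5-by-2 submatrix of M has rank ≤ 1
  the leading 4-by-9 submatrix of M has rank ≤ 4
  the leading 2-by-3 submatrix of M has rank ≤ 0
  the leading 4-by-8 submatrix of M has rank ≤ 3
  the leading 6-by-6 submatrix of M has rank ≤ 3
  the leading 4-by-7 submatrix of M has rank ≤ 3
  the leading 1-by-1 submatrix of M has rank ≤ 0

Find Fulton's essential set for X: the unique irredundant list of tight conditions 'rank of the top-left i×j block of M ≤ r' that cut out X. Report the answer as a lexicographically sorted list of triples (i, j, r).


Rank table r_w(9×9) implied by the 31 constraints:

  i=1: 0, 0, 0, 0, 0, 0, 1, 1, 1
  i=2: 0, 0, 0, 1, 1, 1, 2, 2, 2
  i=3: 0, 0, 1, 2, 2, 2, 3, 3, 3
  i=4: 0, 0, 1, 2, 2, 2, 3, 3, 4
  i=5: 0, 1, 2, 3, 3, 3, 4, 4, 5
  i=6: 0, 1, 2, 3, 3, 3, 4, 5, 6
  i=7: 0, 1, 2, 3, 3, 4, 5, 6, 7
  i=8: 0, 1, 2, 3, 4, 5, 6, 7, 8
  i=9: 1, 2, 3, 4, 5, 6, 7, 8, 9

giving w = (7, 4, 3, 9, 2, 8, 6, 5, 1) via Δ²R.

Rothe diagram D(w) (23 cells), 8 SE-corners (essential conditions):

[(1, 6, 0), (2, 3, 0), (4, 2, 0), (4, 6, 2), (4, 8, 3), (6, 6, 3), (7, 5, 3), (8, 1, 0)]


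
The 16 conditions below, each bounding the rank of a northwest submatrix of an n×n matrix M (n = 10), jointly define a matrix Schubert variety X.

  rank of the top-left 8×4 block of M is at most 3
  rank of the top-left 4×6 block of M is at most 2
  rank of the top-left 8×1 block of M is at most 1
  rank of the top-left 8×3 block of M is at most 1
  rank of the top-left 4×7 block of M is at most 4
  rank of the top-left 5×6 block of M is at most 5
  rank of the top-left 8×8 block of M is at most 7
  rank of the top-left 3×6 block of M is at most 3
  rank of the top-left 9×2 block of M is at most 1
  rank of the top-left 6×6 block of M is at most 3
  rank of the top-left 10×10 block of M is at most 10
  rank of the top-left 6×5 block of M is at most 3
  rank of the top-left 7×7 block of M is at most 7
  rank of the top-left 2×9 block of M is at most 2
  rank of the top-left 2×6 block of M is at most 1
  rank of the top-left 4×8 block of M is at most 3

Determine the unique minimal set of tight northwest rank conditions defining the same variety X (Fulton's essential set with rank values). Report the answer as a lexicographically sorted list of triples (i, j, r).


The tightest implied rank at each (i,j), from the 16 conditions:

  row 1: 1, 1, 1, 1, 1, 1, 1, 1, 1, 1
  row 2: 1, 1, 1, 1, 1, 1, 2, 2, 2, 2
  row 3: 1, 1, 1, 2, 2, 2, 3, 3, 3, 3
  row 4: 1, 1, 1, 2, 2, 2, 3, 3, 4, 4
  row 5: 1, 1, 1, 2, 3, 3, 4, 4, 5, 5
  row 6: 1, 1, 1, 2, 3, 3, 4, 5, 6, 6
  row 7: 1, 1, 1, 2, 3, 4, 5, 6, 7, 7
  row 8: 1, 1, 1, 2, 3, 4, 5, 6, 7, 8
  row 9: 1, 1, 2, 3, 4, 5, 6, 7, 8, 9
  row 10: 1, 2, 3, 4, 5, 6, 7, 8, 9, 10

reading off 1-entries of Δ²R: w = (1, 7, 4, 9, 5, 8, 6, 10, 3, 2).

Fulton essential set (6 of the 22 Rothe cells):

[(2, 6, 1), (4, 6, 2), (4, 8, 3), (6, 6, 3), (8, 3, 1), (9, 2, 1)]


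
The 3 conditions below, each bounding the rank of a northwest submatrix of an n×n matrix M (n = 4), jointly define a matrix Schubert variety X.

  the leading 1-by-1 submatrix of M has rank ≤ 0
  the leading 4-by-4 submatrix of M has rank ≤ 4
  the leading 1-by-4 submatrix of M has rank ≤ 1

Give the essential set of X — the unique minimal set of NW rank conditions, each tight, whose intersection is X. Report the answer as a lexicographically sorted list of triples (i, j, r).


Recovering R(i,j) via the rank-extension bound from the 3 conditions:

  row 1: 0  1  1  1
  row 2: 1  2  2  2
  row 3: 1  2  3  3
  row 4: 1  2  3  4

so w = (2, 1, 3, 4).

Fulton essential set (the sole Rothe cell):

[(1, 1, 0)]
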